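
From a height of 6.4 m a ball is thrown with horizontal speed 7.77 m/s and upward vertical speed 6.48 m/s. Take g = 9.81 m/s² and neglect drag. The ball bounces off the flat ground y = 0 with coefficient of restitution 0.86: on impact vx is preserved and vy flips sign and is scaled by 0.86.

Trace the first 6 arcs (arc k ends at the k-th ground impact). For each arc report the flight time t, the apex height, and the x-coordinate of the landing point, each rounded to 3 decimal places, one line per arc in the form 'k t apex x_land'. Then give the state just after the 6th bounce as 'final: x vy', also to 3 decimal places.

Arc 1: start y=6.400, vy=6.480 → t=1.980, apex=8.540, x_land=15.385, impact vy=-12.944
  bounce: vy ← 0.86·12.944 = 11.132
Arc 2: start y=0.000, vy=11.132 → t=2.270, apex=6.316, x_land=33.020, impact vy=-11.132
  bounce: vy ← 0.86·11.132 = 9.574
Arc 3: start y=0.000, vy=9.574 → t=1.952, apex=4.672, x_land=48.185, impact vy=-9.574
  bounce: vy ← 0.86·9.574 = 8.233
Arc 4: start y=0.000, vy=8.233 → t=1.679, apex=3.455, x_land=61.228, impact vy=-8.233
  bounce: vy ← 0.86·8.233 = 7.081
Arc 5: start y=0.000, vy=7.081 → t=1.444, apex=2.555, x_land=72.444, impact vy=-7.081
  bounce: vy ← 0.86·7.081 = 6.089
Arc 6: start y=0.000, vy=6.089 → t=1.241, apex=1.890, x_land=82.091, impact vy=-6.089
  bounce: vy ← 0.86·6.089 = 5.237

1 1.980 8.540 15.385
2 2.270 6.316 33.020
3 1.952 4.672 48.185
4 1.679 3.455 61.228
5 1.444 2.555 72.444
6 1.241 1.890 82.091
final: 82.091 5.237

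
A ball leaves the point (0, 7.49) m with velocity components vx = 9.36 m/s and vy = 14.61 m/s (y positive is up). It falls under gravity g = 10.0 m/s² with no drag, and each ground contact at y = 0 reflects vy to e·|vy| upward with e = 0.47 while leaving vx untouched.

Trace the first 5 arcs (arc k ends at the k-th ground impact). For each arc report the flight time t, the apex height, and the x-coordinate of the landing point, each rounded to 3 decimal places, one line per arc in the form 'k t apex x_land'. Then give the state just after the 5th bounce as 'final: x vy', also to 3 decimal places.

1 3.367 18.163 31.514
2 1.792 4.012 48.283
3 0.842 0.886 56.165
4 0.396 0.196 59.869
5 0.186 0.043 61.610
final: 61.610 0.437

Arc 1: start y=7.490, vy=14.610 → t=3.367, apex=18.163, x_land=31.514, impact vy=-19.059
  bounce: vy ← 0.47·19.059 = 8.958
Arc 2: start y=0.000, vy=8.958 → t=1.792, apex=4.012, x_land=48.283, impact vy=-8.958
  bounce: vy ← 0.47·8.958 = 4.210
Arc 3: start y=0.000, vy=4.210 → t=0.842, apex=0.886, x_land=56.165, impact vy=-4.210
  bounce: vy ← 0.47·4.210 = 1.979
Arc 4: start y=0.000, vy=1.979 → t=0.396, apex=0.196, x_land=59.869, impact vy=-1.979
  bounce: vy ← 0.47·1.979 = 0.930
Arc 5: start y=0.000, vy=0.930 → t=0.186, apex=0.043, x_land=61.610, impact vy=-0.930
  bounce: vy ← 0.47·0.930 = 0.437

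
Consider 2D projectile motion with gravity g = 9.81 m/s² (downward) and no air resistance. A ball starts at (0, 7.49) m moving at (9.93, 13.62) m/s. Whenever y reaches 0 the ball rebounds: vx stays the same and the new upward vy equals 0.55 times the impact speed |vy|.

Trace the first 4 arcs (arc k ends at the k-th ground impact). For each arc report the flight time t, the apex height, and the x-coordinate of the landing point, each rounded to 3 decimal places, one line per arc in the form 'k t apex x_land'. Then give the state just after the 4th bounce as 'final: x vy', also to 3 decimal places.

1 3.247 16.945 32.243
2 2.045 5.126 52.545
3 1.124 1.551 63.711
4 0.618 0.469 69.853
final: 69.853 1.668

Arc 1: start y=7.490, vy=13.620 → t=3.247, apex=16.945, x_land=32.243, impact vy=-18.233
  bounce: vy ← 0.55·18.233 = 10.028
Arc 2: start y=0.000, vy=10.028 → t=2.045, apex=5.126, x_land=52.545, impact vy=-10.028
  bounce: vy ← 0.55·10.028 = 5.516
Arc 3: start y=0.000, vy=5.516 → t=1.124, apex=1.551, x_land=63.711, impact vy=-5.516
  bounce: vy ← 0.55·5.516 = 3.034
Arc 4: start y=0.000, vy=3.034 → t=0.618, apex=0.469, x_land=69.853, impact vy=-3.034
  bounce: vy ← 0.55·3.034 = 1.668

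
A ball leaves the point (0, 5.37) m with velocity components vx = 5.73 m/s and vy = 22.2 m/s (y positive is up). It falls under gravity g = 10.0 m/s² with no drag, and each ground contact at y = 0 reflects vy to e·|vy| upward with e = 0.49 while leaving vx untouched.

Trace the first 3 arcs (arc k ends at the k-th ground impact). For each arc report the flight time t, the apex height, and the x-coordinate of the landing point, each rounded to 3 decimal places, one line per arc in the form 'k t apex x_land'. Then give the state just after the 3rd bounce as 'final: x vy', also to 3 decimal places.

1 4.670 30.012 26.759
2 2.401 7.206 40.517
3 1.176 1.730 47.258
final: 47.258 2.882

Arc 1: start y=5.370, vy=22.200 → t=4.670, apex=30.012, x_land=26.759, impact vy=-24.500
  bounce: vy ← 0.49·24.500 = 12.005
Arc 2: start y=0.000, vy=12.005 → t=2.401, apex=7.206, x_land=40.517, impact vy=-12.005
  bounce: vy ← 0.49·12.005 = 5.882
Arc 3: start y=0.000, vy=5.882 → t=1.176, apex=1.730, x_land=47.258, impact vy=-5.882
  bounce: vy ← 0.49·5.882 = 2.882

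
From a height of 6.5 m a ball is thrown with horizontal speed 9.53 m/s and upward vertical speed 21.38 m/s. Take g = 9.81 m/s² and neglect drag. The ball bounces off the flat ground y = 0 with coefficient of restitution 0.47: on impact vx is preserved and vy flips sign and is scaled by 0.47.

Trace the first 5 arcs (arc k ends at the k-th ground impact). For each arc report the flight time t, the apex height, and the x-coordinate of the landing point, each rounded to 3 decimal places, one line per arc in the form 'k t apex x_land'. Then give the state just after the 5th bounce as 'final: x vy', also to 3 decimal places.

Arc 1: start y=6.500, vy=21.380 → t=4.644, apex=29.798, x_land=44.259, impact vy=-24.179
  bounce: vy ← 0.47·24.179 = 11.364
Arc 2: start y=0.000, vy=11.364 → t=2.317, apex=6.582, x_land=66.339, impact vy=-11.364
  bounce: vy ← 0.47·11.364 = 5.341
Arc 3: start y=0.000, vy=5.341 → t=1.089, apex=1.454, x_land=76.716, impact vy=-5.341
  bounce: vy ← 0.47·5.341 = 2.510
Arc 4: start y=0.000, vy=2.510 → t=0.512, apex=0.321, x_land=81.593, impact vy=-2.510
  bounce: vy ← 0.47·2.510 = 1.180
Arc 5: start y=0.000, vy=1.180 → t=0.241, apex=0.071, x_land=83.886, impact vy=-1.180
  bounce: vy ← 0.47·1.180 = 0.555

1 4.644 29.798 44.259
2 2.317 6.582 66.339
3 1.089 1.454 76.716
4 0.512 0.321 81.593
5 0.241 0.071 83.886
final: 83.886 0.555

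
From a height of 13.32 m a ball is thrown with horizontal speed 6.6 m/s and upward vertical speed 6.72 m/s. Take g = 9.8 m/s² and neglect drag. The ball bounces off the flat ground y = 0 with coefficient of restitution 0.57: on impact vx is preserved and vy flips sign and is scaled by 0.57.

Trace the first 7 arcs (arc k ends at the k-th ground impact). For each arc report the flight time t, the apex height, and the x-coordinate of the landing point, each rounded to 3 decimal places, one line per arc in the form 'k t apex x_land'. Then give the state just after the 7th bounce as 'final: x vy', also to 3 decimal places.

Arc 1: start y=13.320, vy=6.720 → t=2.471, apex=15.624, x_land=16.311, impact vy=-17.499
  bounce: vy ← 0.57·17.499 = 9.975
Arc 2: start y=0.000, vy=9.975 → t=2.036, apex=5.076, x_land=29.746, impact vy=-9.975
  bounce: vy ← 0.57·9.975 = 5.686
Arc 3: start y=0.000, vy=5.686 → t=1.160, apex=1.649, x_land=37.404, impact vy=-5.686
  bounce: vy ← 0.57·5.686 = 3.241
Arc 4: start y=0.000, vy=3.241 → t=0.661, apex=0.536, x_land=41.770, impact vy=-3.241
  bounce: vy ← 0.57·3.241 = 1.847
Arc 5: start y=0.000, vy=1.847 → t=0.377, apex=0.174, x_land=44.258, impact vy=-1.847
  bounce: vy ← 0.57·1.847 = 1.053
Arc 6: start y=0.000, vy=1.053 → t=0.215, apex=0.057, x_land=45.676, impact vy=-1.053
  bounce: vy ← 0.57·1.053 = 0.600
Arc 7: start y=0.000, vy=0.600 → t=0.122, apex=0.018, x_land=46.484, impact vy=-0.600
  bounce: vy ← 0.57·0.600 = 0.342

1 2.471 15.624 16.311
2 2.036 5.076 29.746
3 1.160 1.649 37.404
4 0.661 0.536 41.770
5 0.377 0.174 44.258
6 0.215 0.057 45.676
7 0.122 0.018 46.484
final: 46.484 0.342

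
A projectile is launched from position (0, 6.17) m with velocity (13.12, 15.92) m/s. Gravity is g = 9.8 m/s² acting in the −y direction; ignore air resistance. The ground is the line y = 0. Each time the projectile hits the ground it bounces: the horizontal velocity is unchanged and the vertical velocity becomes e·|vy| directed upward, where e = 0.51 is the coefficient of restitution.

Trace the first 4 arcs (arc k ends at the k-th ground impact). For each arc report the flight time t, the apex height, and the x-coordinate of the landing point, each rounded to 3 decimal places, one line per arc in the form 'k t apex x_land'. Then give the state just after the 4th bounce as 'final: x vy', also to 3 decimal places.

Arc 1: start y=6.170, vy=15.920 → t=3.599, apex=19.101, x_land=47.217, impact vy=-19.349
  bounce: vy ← 0.51·19.349 = 9.868
Arc 2: start y=0.000, vy=9.868 → t=2.014, apex=4.968, x_land=73.639, impact vy=-9.868
  bounce: vy ← 0.51·9.868 = 5.033
Arc 3: start y=0.000, vy=5.033 → t=1.027, apex=1.292, x_land=87.114, impact vy=-5.033
  bounce: vy ← 0.51·5.033 = 2.567
Arc 4: start y=0.000, vy=2.567 → t=0.524, apex=0.336, x_land=93.986, impact vy=-2.567
  bounce: vy ← 0.51·2.567 = 1.309

1 3.599 19.101 47.217
2 2.014 4.968 73.639
3 1.027 1.292 87.114
4 0.524 0.336 93.986
final: 93.986 1.309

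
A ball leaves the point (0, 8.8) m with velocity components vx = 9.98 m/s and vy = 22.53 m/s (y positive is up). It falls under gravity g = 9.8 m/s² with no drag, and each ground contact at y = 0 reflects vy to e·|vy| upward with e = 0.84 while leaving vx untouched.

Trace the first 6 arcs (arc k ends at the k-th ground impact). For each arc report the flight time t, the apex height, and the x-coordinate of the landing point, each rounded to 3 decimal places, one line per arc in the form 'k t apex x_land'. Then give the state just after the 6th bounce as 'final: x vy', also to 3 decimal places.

1 4.960 34.698 49.501
2 4.471 24.483 94.118
3 3.755 17.275 131.595
4 3.154 12.189 163.077
5 2.650 8.601 189.521
6 2.226 6.069 211.734
final: 211.734 9.161

Arc 1: start y=8.800, vy=22.530 → t=4.960, apex=34.698, x_land=49.501, impact vy=-26.078
  bounce: vy ← 0.84·26.078 = 21.906
Arc 2: start y=0.000, vy=21.906 → t=4.471, apex=24.483, x_land=94.118, impact vy=-21.906
  bounce: vy ← 0.84·21.906 = 18.401
Arc 3: start y=0.000, vy=18.401 → t=3.755, apex=17.275, x_land=131.595, impact vy=-18.401
  bounce: vy ← 0.84·18.401 = 15.457
Arc 4: start y=0.000, vy=15.457 → t=3.154, apex=12.189, x_land=163.077, impact vy=-15.457
  bounce: vy ← 0.84·15.457 = 12.984
Arc 5: start y=0.000, vy=12.984 → t=2.650, apex=8.601, x_land=189.521, impact vy=-12.984
  bounce: vy ← 0.84·12.984 = 10.906
Arc 6: start y=0.000, vy=10.906 → t=2.226, apex=6.069, x_land=211.734, impact vy=-10.906
  bounce: vy ← 0.84·10.906 = 9.161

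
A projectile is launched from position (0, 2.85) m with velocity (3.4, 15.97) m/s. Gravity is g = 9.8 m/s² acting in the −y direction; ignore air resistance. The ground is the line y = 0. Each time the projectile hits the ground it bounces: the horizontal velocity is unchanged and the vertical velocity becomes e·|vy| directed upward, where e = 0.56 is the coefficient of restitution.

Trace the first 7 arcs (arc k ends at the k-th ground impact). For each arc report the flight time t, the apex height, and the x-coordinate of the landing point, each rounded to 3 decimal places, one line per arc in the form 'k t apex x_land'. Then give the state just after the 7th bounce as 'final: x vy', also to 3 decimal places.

1 3.429 15.862 11.658
2 2.015 4.974 18.509
3 1.128 1.560 22.346
4 0.632 0.489 24.495
5 0.354 0.153 25.698
6 0.198 0.048 26.372
7 0.111 0.015 26.749
final: 26.749 0.305

Arc 1: start y=2.850, vy=15.970 → t=3.429, apex=15.862, x_land=11.658, impact vy=-17.632
  bounce: vy ← 0.56·17.632 = 9.874
Arc 2: start y=0.000, vy=9.874 → t=2.015, apex=4.974, x_land=18.509, impact vy=-9.874
  bounce: vy ← 0.56·9.874 = 5.530
Arc 3: start y=0.000, vy=5.530 → t=1.128, apex=1.560, x_land=22.346, impact vy=-5.530
  bounce: vy ← 0.56·5.530 = 3.097
Arc 4: start y=0.000, vy=3.097 → t=0.632, apex=0.489, x_land=24.495, impact vy=-3.097
  bounce: vy ← 0.56·3.097 = 1.734
Arc 5: start y=0.000, vy=1.734 → t=0.354, apex=0.153, x_land=25.698, impact vy=-1.734
  bounce: vy ← 0.56·1.734 = 0.971
Arc 6: start y=0.000, vy=0.971 → t=0.198, apex=0.048, x_land=26.372, impact vy=-0.971
  bounce: vy ← 0.56·0.971 = 0.544
Arc 7: start y=0.000, vy=0.544 → t=0.111, apex=0.015, x_land=26.749, impact vy=-0.544
  bounce: vy ← 0.56·0.544 = 0.305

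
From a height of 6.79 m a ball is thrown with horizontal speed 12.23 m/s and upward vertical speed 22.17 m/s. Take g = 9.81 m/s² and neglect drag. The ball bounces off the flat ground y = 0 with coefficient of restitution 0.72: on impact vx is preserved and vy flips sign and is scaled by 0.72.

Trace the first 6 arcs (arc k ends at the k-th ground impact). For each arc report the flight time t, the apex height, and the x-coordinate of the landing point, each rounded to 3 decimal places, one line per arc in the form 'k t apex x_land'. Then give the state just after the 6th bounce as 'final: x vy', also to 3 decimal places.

1 4.808 31.841 58.799
2 3.669 16.507 103.670
3 2.642 8.557 135.978
4 1.902 4.436 159.239
5 1.369 2.300 175.987
6 0.986 1.192 188.045
final: 188.045 3.482

Arc 1: start y=6.790, vy=22.170 → t=4.808, apex=31.841, x_land=58.799, impact vy=-24.995
  bounce: vy ← 0.72·24.995 = 17.996
Arc 2: start y=0.000, vy=17.996 → t=3.669, apex=16.507, x_land=103.670, impact vy=-17.996
  bounce: vy ← 0.72·17.996 = 12.957
Arc 3: start y=0.000, vy=12.957 → t=2.642, apex=8.557, x_land=135.978, impact vy=-12.957
  bounce: vy ← 0.72·12.957 = 9.329
Arc 4: start y=0.000, vy=9.329 → t=1.902, apex=4.436, x_land=159.239, impact vy=-9.329
  bounce: vy ← 0.72·9.329 = 6.717
Arc 5: start y=0.000, vy=6.717 → t=1.369, apex=2.300, x_land=175.987, impact vy=-6.717
  bounce: vy ← 0.72·6.717 = 4.836
Arc 6: start y=0.000, vy=4.836 → t=0.986, apex=1.192, x_land=188.045, impact vy=-4.836
  bounce: vy ← 0.72·4.836 = 3.482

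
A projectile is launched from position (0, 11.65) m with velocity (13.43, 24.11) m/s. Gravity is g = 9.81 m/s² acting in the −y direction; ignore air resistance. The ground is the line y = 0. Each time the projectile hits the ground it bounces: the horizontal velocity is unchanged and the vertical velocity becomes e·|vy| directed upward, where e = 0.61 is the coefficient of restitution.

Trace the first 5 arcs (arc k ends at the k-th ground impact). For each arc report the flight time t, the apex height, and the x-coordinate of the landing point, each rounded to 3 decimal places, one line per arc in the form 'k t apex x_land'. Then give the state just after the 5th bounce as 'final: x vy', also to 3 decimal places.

1 5.359 41.278 71.966
2 3.539 15.359 119.497
3 2.159 5.715 148.491
4 1.317 2.127 166.177
5 0.803 0.791 176.965
final: 176.965 2.404

Arc 1: start y=11.650, vy=24.110 → t=5.359, apex=41.278, x_land=71.966, impact vy=-28.458
  bounce: vy ← 0.61·28.458 = 17.359
Arc 2: start y=0.000, vy=17.359 → t=3.539, apex=15.359, x_land=119.497, impact vy=-17.359
  bounce: vy ← 0.61·17.359 = 10.589
Arc 3: start y=0.000, vy=10.589 → t=2.159, apex=5.715, x_land=148.491, impact vy=-10.589
  bounce: vy ← 0.61·10.589 = 6.459
Arc 4: start y=0.000, vy=6.459 → t=1.317, apex=2.127, x_land=166.177, impact vy=-6.459
  bounce: vy ← 0.61·6.459 = 3.940
Arc 5: start y=0.000, vy=3.940 → t=0.803, apex=0.791, x_land=176.965, impact vy=-3.940
  bounce: vy ← 0.61·3.940 = 2.404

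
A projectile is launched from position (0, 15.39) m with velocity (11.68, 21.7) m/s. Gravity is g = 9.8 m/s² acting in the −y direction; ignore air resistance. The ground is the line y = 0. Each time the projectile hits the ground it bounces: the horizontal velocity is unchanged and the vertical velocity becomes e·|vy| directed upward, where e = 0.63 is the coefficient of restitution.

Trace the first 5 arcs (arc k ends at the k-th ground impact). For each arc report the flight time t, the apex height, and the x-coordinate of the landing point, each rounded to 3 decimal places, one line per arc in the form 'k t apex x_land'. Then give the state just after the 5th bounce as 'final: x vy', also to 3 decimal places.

1 5.050 39.415 58.989
2 3.574 15.644 100.729
3 2.251 6.209 127.025
4 1.418 2.464 143.591
5 0.894 0.978 154.028
final: 154.028 2.758

Arc 1: start y=15.390, vy=21.700 → t=5.050, apex=39.415, x_land=58.989, impact vy=-27.794
  bounce: vy ← 0.63·27.794 = 17.511
Arc 2: start y=0.000, vy=17.511 → t=3.574, apex=15.644, x_land=100.729, impact vy=-17.511
  bounce: vy ← 0.63·17.511 = 11.032
Arc 3: start y=0.000, vy=11.032 → t=2.251, apex=6.209, x_land=127.025, impact vy=-11.032
  bounce: vy ← 0.63·11.032 = 6.950
Arc 4: start y=0.000, vy=6.950 → t=1.418, apex=2.464, x_land=143.591, impact vy=-6.950
  bounce: vy ← 0.63·6.950 = 4.378
Arc 5: start y=0.000, vy=4.378 → t=0.894, apex=0.978, x_land=154.028, impact vy=-4.378
  bounce: vy ← 0.63·4.378 = 2.758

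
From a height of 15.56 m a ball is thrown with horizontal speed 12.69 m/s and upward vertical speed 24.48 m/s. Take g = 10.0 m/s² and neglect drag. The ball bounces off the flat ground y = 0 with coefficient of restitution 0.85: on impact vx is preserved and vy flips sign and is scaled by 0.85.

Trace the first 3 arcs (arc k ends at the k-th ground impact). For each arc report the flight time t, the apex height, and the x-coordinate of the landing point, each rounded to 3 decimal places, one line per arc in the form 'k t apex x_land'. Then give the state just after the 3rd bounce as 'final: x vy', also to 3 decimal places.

Arc 1: start y=15.560, vy=24.480 → t=5.465, apex=45.524, x_land=69.356, impact vy=-30.174
  bounce: vy ← 0.85·30.174 = 25.648
Arc 2: start y=0.000, vy=25.648 → t=5.130, apex=32.891, x_land=134.450, impact vy=-25.648
  bounce: vy ← 0.85·25.648 = 21.801
Arc 3: start y=0.000, vy=21.801 → t=4.360, apex=23.764, x_land=189.781, impact vy=-21.801
  bounce: vy ← 0.85·21.801 = 18.531

1 5.465 45.524 69.356
2 5.130 32.891 134.450
3 4.360 23.764 189.781
final: 189.781 18.531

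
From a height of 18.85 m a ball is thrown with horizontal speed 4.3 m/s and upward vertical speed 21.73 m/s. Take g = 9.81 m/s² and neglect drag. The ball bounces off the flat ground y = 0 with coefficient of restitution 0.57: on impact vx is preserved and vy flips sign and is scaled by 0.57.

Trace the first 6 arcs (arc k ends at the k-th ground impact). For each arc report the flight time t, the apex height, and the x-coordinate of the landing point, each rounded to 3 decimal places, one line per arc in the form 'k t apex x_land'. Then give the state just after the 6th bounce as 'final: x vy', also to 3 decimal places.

Arc 1: start y=18.850, vy=21.730 → t=5.173, apex=42.917, x_land=22.244, impact vy=-29.018
  bounce: vy ← 0.57·29.018 = 16.540
Arc 2: start y=0.000, vy=16.540 → t=3.372, apex=13.944, x_land=36.744, impact vy=-16.540
  bounce: vy ← 0.57·16.540 = 9.428
Arc 3: start y=0.000, vy=9.428 → t=1.922, apex=4.530, x_land=45.009, impact vy=-9.428
  bounce: vy ← 0.57·9.428 = 5.374
Arc 4: start y=0.000, vy=5.374 → t=1.096, apex=1.472, x_land=49.720, impact vy=-5.374
  bounce: vy ← 0.57·5.374 = 3.063
Arc 5: start y=0.000, vy=3.063 → t=0.624, apex=0.478, x_land=52.406, impact vy=-3.063
  bounce: vy ← 0.57·3.063 = 1.746
Arc 6: start y=0.000, vy=1.746 → t=0.356, apex=0.155, x_land=53.936, impact vy=-1.746
  bounce: vy ← 0.57·1.746 = 0.995

1 5.173 42.917 22.244
2 3.372 13.944 36.744
3 1.922 4.530 45.009
4 1.096 1.472 49.720
5 0.624 0.478 52.406
6 0.356 0.155 53.936
final: 53.936 0.995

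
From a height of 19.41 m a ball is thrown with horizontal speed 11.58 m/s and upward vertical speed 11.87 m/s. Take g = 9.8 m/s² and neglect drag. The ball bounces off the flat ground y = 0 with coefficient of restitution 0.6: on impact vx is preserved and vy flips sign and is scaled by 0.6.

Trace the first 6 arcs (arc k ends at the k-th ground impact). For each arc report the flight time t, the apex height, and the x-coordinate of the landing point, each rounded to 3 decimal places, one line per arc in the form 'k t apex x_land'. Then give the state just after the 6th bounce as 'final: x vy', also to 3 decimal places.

Arc 1: start y=19.410, vy=11.870 → t=3.541, apex=26.599, x_land=41.006, impact vy=-22.833
  bounce: vy ← 0.6·22.833 = 13.700
Arc 2: start y=0.000, vy=13.700 → t=2.796, apex=9.576, x_land=73.382, impact vy=-13.700
  bounce: vy ← 0.6·13.700 = 8.220
Arc 3: start y=0.000, vy=8.220 → t=1.678, apex=3.447, x_land=92.807, impact vy=-8.220
  bounce: vy ← 0.6·8.220 = 4.932
Arc 4: start y=0.000, vy=4.932 → t=1.007, apex=1.241, x_land=104.463, impact vy=-4.932
  bounce: vy ← 0.6·4.932 = 2.959
Arc 5: start y=0.000, vy=2.959 → t=0.604, apex=0.447, x_land=111.456, impact vy=-2.959
  bounce: vy ← 0.6·2.959 = 1.775
Arc 6: start y=0.000, vy=1.775 → t=0.362, apex=0.161, x_land=115.652, impact vy=-1.775
  bounce: vy ← 0.6·1.775 = 1.065

1 3.541 26.599 41.006
2 2.796 9.576 73.382
3 1.678 3.447 92.807
4 1.007 1.241 104.463
5 0.604 0.447 111.456
6 0.362 0.161 115.652
final: 115.652 1.065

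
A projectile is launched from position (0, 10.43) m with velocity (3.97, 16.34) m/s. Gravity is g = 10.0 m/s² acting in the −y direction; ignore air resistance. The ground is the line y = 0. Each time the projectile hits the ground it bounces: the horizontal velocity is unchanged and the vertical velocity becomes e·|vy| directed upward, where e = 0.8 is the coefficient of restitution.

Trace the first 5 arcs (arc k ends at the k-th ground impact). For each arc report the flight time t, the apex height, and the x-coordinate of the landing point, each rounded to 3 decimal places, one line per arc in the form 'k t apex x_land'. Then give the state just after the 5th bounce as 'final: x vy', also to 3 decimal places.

Arc 1: start y=10.430, vy=16.340 → t=3.815, apex=23.780, x_land=15.145, impact vy=-21.808
  bounce: vy ← 0.8·21.808 = 17.447
Arc 2: start y=0.000, vy=17.447 → t=3.489, apex=15.219, x_land=28.997, impact vy=-17.447
  bounce: vy ← 0.8·17.447 = 13.957
Arc 3: start y=0.000, vy=13.957 → t=2.791, apex=9.740, x_land=40.079, impact vy=-13.957
  bounce: vy ← 0.8·13.957 = 11.166
Arc 4: start y=0.000, vy=11.166 → t=2.233, apex=6.234, x_land=48.945, impact vy=-11.166
  bounce: vy ← 0.8·11.166 = 8.933
Arc 5: start y=0.000, vy=8.933 → t=1.787, apex=3.990, x_land=56.038, impact vy=-8.933
  bounce: vy ← 0.8·8.933 = 7.146

1 3.815 23.780 15.145
2 3.489 15.219 28.997
3 2.791 9.740 40.079
4 2.233 6.234 48.945
5 1.787 3.990 56.038
final: 56.038 7.146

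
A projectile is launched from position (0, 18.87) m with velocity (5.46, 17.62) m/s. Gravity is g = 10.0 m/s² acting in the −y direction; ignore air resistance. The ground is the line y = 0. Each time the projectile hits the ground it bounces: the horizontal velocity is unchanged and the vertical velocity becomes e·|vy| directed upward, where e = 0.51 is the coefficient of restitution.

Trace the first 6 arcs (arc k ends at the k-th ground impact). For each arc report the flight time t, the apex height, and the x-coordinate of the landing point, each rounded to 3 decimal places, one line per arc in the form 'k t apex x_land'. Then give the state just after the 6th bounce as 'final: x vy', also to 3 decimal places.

1 4.385 34.393 23.941
2 2.675 8.946 38.547
3 1.364 2.327 45.996
4 0.696 0.605 49.795
5 0.355 0.157 51.733
6 0.181 0.041 52.721
final: 52.721 0.462

Arc 1: start y=18.870, vy=17.620 → t=4.385, apex=34.393, x_land=23.941, impact vy=-26.227
  bounce: vy ← 0.51·26.227 = 13.376
Arc 2: start y=0.000, vy=13.376 → t=2.675, apex=8.946, x_land=38.547, impact vy=-13.376
  bounce: vy ← 0.51·13.376 = 6.822
Arc 3: start y=0.000, vy=6.822 → t=1.364, apex=2.327, x_land=45.996, impact vy=-6.822
  bounce: vy ← 0.51·6.822 = 3.479
Arc 4: start y=0.000, vy=3.479 → t=0.696, apex=0.605, x_land=49.795, impact vy=-3.479
  bounce: vy ← 0.51·3.479 = 1.774
Arc 5: start y=0.000, vy=1.774 → t=0.355, apex=0.157, x_land=51.733, impact vy=-1.774
  bounce: vy ← 0.51·1.774 = 0.905
Arc 6: start y=0.000, vy=0.905 → t=0.181, apex=0.041, x_land=52.721, impact vy=-0.905
  bounce: vy ← 0.51·0.905 = 0.462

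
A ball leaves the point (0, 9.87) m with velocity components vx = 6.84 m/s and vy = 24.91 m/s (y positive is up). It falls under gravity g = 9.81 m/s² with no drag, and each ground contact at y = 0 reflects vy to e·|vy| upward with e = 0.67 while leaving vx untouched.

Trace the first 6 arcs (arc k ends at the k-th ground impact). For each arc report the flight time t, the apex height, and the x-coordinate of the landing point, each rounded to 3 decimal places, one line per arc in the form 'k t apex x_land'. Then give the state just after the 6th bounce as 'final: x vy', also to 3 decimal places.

Arc 1: start y=9.870, vy=24.910 → t=5.448, apex=41.496, x_land=37.263, impact vy=-28.533
  bounce: vy ← 0.67·28.533 = 19.117
Arc 2: start y=0.000, vy=19.117 → t=3.898, apex=18.628, x_land=63.922, impact vy=-19.117
  bounce: vy ← 0.67·19.117 = 12.809
Arc 3: start y=0.000, vy=12.809 → t=2.611, apex=8.362, x_land=81.784, impact vy=-12.809
  bounce: vy ← 0.67·12.809 = 8.582
Arc 4: start y=0.000, vy=8.582 → t=1.750, apex=3.754, x_land=93.751, impact vy=-8.582
  bounce: vy ← 0.67·8.582 = 5.750
Arc 5: start y=0.000, vy=5.750 → t=1.172, apex=1.685, x_land=101.769, impact vy=-5.750
  bounce: vy ← 0.67·5.750 = 3.852
Arc 6: start y=0.000, vy=3.852 → t=0.785, apex=0.756, x_land=107.142, impact vy=-3.852
  bounce: vy ← 0.67·3.852 = 2.581

1 5.448 41.496 37.263
2 3.898 18.628 63.922
3 2.611 8.362 81.784
4 1.750 3.754 93.751
5 1.172 1.685 101.769
6 0.785 0.756 107.142
final: 107.142 2.581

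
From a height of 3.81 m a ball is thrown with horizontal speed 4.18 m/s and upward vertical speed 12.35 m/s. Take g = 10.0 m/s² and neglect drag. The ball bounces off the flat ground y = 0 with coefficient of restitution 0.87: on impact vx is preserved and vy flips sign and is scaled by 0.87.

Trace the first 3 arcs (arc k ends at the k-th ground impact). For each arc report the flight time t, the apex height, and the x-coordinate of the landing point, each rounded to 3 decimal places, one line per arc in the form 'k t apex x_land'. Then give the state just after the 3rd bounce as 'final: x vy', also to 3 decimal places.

Arc 1: start y=3.810, vy=12.350 → t=2.747, apex=11.436, x_land=11.484, impact vy=-15.124
  bounce: vy ← 0.87·15.124 = 13.158
Arc 2: start y=0.000, vy=13.158 → t=2.632, apex=8.656, x_land=22.484, impact vy=-13.158
  bounce: vy ← 0.87·13.158 = 11.447
Arc 3: start y=0.000, vy=11.447 → t=2.289, apex=6.552, x_land=32.053, impact vy=-11.447
  bounce: vy ← 0.87·11.447 = 9.959

1 2.747 11.436 11.484
2 2.632 8.656 22.484
3 2.289 6.552 32.053
final: 32.053 9.959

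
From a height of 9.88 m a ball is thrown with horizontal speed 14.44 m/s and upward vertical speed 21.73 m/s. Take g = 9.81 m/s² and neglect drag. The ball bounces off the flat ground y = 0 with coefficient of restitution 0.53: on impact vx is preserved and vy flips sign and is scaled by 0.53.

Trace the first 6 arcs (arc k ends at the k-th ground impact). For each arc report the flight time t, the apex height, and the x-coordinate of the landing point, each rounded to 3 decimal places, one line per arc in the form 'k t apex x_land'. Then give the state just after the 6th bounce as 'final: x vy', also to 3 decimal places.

1 4.846 33.947 69.974
2 2.789 9.536 110.241
3 1.478 2.679 131.583
4 0.783 0.752 142.894
5 0.415 0.211 148.889
6 0.220 0.059 152.066
final: 152.066 0.572

Arc 1: start y=9.880, vy=21.730 → t=4.846, apex=33.947, x_land=69.974, impact vy=-25.808
  bounce: vy ← 0.53·25.808 = 13.678
Arc 2: start y=0.000, vy=13.678 → t=2.789, apex=9.536, x_land=110.241, impact vy=-13.678
  bounce: vy ← 0.53·13.678 = 7.249
Arc 3: start y=0.000, vy=7.249 → t=1.478, apex=2.679, x_land=131.583, impact vy=-7.249
  bounce: vy ← 0.53·7.249 = 3.842
Arc 4: start y=0.000, vy=3.842 → t=0.783, apex=0.752, x_land=142.894, impact vy=-3.842
  bounce: vy ← 0.53·3.842 = 2.036
Arc 5: start y=0.000, vy=2.036 → t=0.415, apex=0.211, x_land=148.889, impact vy=-2.036
  bounce: vy ← 0.53·2.036 = 1.079
Arc 6: start y=0.000, vy=1.079 → t=0.220, apex=0.059, x_land=152.066, impact vy=-1.079
  bounce: vy ← 0.53·1.079 = 0.572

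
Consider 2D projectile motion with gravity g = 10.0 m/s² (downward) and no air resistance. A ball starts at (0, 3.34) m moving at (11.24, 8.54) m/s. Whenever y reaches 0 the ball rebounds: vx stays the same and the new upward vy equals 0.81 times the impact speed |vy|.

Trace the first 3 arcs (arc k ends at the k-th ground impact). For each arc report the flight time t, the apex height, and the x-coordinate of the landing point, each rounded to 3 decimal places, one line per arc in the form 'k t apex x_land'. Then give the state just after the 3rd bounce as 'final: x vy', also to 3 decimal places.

1 2.036 6.987 22.886
2 1.915 4.584 44.410
3 1.551 3.007 61.845
final: 61.845 6.282

Arc 1: start y=3.340, vy=8.540 → t=2.036, apex=6.987, x_land=22.886, impact vy=-11.821
  bounce: vy ← 0.81·11.821 = 9.575
Arc 2: start y=0.000, vy=9.575 → t=1.915, apex=4.584, x_land=44.410, impact vy=-9.575
  bounce: vy ← 0.81·9.575 = 7.756
Arc 3: start y=0.000, vy=7.756 → t=1.551, apex=3.007, x_land=61.845, impact vy=-7.756
  bounce: vy ← 0.81·7.756 = 6.282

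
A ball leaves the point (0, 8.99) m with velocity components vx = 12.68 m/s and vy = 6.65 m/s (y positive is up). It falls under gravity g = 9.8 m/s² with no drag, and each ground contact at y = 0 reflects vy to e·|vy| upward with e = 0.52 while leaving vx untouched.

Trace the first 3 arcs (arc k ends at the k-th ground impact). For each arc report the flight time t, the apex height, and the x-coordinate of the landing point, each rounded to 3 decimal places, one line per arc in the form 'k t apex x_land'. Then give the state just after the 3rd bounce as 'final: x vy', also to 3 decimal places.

1 2.194 11.246 27.814
2 1.576 3.041 47.792
3 0.819 0.822 58.181
final: 58.181 2.088

Arc 1: start y=8.990, vy=6.650 → t=2.194, apex=11.246, x_land=27.814, impact vy=-14.847
  bounce: vy ← 0.52·14.847 = 7.720
Arc 2: start y=0.000, vy=7.720 → t=1.576, apex=3.041, x_land=47.792, impact vy=-7.720
  bounce: vy ← 0.52·7.720 = 4.015
Arc 3: start y=0.000, vy=4.015 → t=0.819, apex=0.822, x_land=58.181, impact vy=-4.015
  bounce: vy ← 0.52·4.015 = 2.088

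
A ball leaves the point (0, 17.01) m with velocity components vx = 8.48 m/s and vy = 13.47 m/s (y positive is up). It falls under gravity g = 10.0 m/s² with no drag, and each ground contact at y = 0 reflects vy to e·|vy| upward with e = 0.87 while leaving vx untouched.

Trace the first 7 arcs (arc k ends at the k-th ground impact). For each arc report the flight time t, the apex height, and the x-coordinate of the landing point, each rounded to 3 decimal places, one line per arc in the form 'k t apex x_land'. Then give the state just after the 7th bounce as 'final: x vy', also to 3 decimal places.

Arc 1: start y=17.010, vy=13.470 → t=3.631, apex=26.082, x_land=30.790, impact vy=-22.839
  bounce: vy ← 0.87·22.839 = 19.870
Arc 2: start y=0.000, vy=19.870 → t=3.974, apex=19.741, x_land=64.491, impact vy=-19.870
  bounce: vy ← 0.87·19.870 = 17.287
Arc 3: start y=0.000, vy=17.287 → t=3.457, apex=14.942, x_land=93.810, impact vy=-17.287
  bounce: vy ← 0.87·17.287 = 15.040
Arc 4: start y=0.000, vy=15.040 → t=3.008, apex=11.310, x_land=119.317, impact vy=-15.040
  bounce: vy ← 0.87·15.040 = 13.085
Arc 5: start y=0.000, vy=13.085 → t=2.617, apex=8.560, x_land=141.509, impact vy=-13.085
  bounce: vy ← 0.87·13.085 = 11.384
Arc 6: start y=0.000, vy=11.384 → t=2.277, apex=6.479, x_land=160.815, impact vy=-11.384
  bounce: vy ← 0.87·11.384 = 9.904
Arc 7: start y=0.000, vy=9.904 → t=1.981, apex=4.904, x_land=177.612, impact vy=-9.904
  bounce: vy ← 0.87·9.904 = 8.616

1 3.631 26.082 30.790
2 3.974 19.741 64.491
3 3.457 14.942 93.810
4 3.008 11.310 119.317
5 2.617 8.560 141.509
6 2.277 6.479 160.815
7 1.981 4.904 177.612
final: 177.612 8.616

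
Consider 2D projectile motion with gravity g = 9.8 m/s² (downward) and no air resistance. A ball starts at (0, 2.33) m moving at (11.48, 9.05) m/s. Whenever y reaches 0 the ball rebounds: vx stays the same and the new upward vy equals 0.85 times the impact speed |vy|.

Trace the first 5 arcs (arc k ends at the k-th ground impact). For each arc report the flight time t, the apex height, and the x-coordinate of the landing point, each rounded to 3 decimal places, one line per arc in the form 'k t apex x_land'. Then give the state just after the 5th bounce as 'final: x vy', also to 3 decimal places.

1 2.076 6.509 23.832
2 1.959 4.703 46.325
3 1.665 3.398 65.444
4 1.416 2.455 81.695
5 1.203 1.774 95.508
final: 95.508 5.012

Arc 1: start y=2.330, vy=9.050 → t=2.076, apex=6.509, x_land=23.832, impact vy=-11.295
  bounce: vy ← 0.85·11.295 = 9.601
Arc 2: start y=0.000, vy=9.601 → t=1.959, apex=4.703, x_land=46.325, impact vy=-9.601
  bounce: vy ← 0.85·9.601 = 8.160
Arc 3: start y=0.000, vy=8.160 → t=1.665, apex=3.398, x_land=65.444, impact vy=-8.160
  bounce: vy ← 0.85·8.160 = 6.936
Arc 4: start y=0.000, vy=6.936 → t=1.416, apex=2.455, x_land=81.695, impact vy=-6.936
  bounce: vy ← 0.85·6.936 = 5.896
Arc 5: start y=0.000, vy=5.896 → t=1.203, apex=1.774, x_land=95.508, impact vy=-5.896
  bounce: vy ← 0.85·5.896 = 5.012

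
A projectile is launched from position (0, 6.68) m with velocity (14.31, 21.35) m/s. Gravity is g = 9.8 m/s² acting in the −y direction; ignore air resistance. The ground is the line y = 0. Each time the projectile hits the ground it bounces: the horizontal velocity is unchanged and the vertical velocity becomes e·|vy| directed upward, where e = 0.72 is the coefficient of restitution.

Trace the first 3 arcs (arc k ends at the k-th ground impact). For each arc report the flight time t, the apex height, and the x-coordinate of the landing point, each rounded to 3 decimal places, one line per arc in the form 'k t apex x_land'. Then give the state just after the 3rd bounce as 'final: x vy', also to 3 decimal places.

1 4.650 29.936 66.546
2 3.559 15.519 117.479
3 2.563 8.045 154.151
final: 154.151 9.041

Arc 1: start y=6.680, vy=21.350 → t=4.650, apex=29.936, x_land=66.546, impact vy=-24.223
  bounce: vy ← 0.72·24.223 = 17.441
Arc 2: start y=0.000, vy=17.441 → t=3.559, apex=15.519, x_land=117.479, impact vy=-17.441
  bounce: vy ← 0.72·17.441 = 12.557
Arc 3: start y=0.000, vy=12.557 → t=2.563, apex=8.045, x_land=154.151, impact vy=-12.557
  bounce: vy ← 0.72·12.557 = 9.041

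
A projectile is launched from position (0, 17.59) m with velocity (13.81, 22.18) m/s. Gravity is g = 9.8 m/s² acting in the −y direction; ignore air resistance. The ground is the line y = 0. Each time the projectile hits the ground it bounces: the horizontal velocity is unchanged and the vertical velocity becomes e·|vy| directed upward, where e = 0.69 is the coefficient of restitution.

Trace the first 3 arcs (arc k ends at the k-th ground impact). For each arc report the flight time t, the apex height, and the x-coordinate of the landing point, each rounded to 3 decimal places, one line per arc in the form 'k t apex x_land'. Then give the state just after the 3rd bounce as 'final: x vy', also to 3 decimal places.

Arc 1: start y=17.590, vy=22.180 → t=5.215, apex=42.690, x_land=72.018, impact vy=-28.926
  bounce: vy ← 0.69·28.926 = 19.959
Arc 2: start y=0.000, vy=19.959 → t=4.073, apex=20.325, x_land=128.270, impact vy=-19.959
  bounce: vy ← 0.69·19.959 = 13.772
Arc 3: start y=0.000, vy=13.772 → t=2.811, apex=9.677, x_land=167.083, impact vy=-13.772
  bounce: vy ← 0.69·13.772 = 9.502

1 5.215 42.690 72.018
2 4.073 20.325 128.270
3 2.811 9.677 167.083
final: 167.083 9.502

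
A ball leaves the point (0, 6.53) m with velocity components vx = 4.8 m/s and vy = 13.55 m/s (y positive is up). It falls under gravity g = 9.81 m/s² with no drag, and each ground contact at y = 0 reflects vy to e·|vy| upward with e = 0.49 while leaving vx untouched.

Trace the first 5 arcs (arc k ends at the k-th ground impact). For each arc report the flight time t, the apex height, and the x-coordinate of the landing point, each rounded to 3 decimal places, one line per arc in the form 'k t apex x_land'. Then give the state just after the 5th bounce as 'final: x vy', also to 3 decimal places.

Arc 1: start y=6.530, vy=13.550 → t=3.181, apex=15.888, x_land=15.269, impact vy=-17.656
  bounce: vy ← 0.49·17.656 = 8.651
Arc 2: start y=0.000, vy=8.651 → t=1.764, apex=3.815, x_land=23.735, impact vy=-8.651
  bounce: vy ← 0.49·8.651 = 4.239
Arc 3: start y=0.000, vy=4.239 → t=0.864, apex=0.916, x_land=27.883, impact vy=-4.239
  bounce: vy ← 0.49·4.239 = 2.077
Arc 4: start y=0.000, vy=2.077 → t=0.423, apex=0.220, x_land=29.916, impact vy=-2.077
  bounce: vy ← 0.49·2.077 = 1.018
Arc 5: start y=0.000, vy=1.018 → t=0.208, apex=0.053, x_land=30.912, impact vy=-1.018
  bounce: vy ← 0.49·1.018 = 0.499

1 3.181 15.888 15.269
2 1.764 3.815 23.735
3 0.864 0.916 27.883
4 0.423 0.220 29.916
5 0.208 0.053 30.912
final: 30.912 0.499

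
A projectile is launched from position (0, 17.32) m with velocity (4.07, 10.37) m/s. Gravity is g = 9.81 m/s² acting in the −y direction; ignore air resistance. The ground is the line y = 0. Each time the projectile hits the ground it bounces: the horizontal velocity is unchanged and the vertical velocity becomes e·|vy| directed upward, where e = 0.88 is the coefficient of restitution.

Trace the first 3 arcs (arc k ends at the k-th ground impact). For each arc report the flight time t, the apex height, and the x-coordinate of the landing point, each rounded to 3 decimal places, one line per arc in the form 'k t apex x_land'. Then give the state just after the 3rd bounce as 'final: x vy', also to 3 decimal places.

1 3.213 22.801 13.077
2 3.795 17.657 28.522
3 3.339 13.674 42.112
final: 42.112 14.414

Arc 1: start y=17.320, vy=10.370 → t=3.213, apex=22.801, x_land=13.077, impact vy=-21.151
  bounce: vy ← 0.88·21.151 = 18.613
Arc 2: start y=0.000, vy=18.613 → t=3.795, apex=17.657, x_land=28.522, impact vy=-18.613
  bounce: vy ← 0.88·18.613 = 16.379
Arc 3: start y=0.000, vy=16.379 → t=3.339, apex=13.674, x_land=42.112, impact vy=-16.379
  bounce: vy ← 0.88·16.379 = 14.414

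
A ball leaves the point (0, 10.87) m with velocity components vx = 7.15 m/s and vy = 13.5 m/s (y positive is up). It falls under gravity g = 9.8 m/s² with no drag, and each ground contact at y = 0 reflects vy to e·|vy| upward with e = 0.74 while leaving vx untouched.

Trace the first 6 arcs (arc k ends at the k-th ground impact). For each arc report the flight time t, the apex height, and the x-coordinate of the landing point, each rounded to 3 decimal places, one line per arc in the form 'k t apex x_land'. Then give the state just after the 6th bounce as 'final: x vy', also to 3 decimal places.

1 3.406 20.168 24.355
2 3.003 11.044 45.824
3 2.222 6.048 61.711
4 1.644 3.312 73.467
5 1.217 1.814 82.167
6 0.900 0.993 88.605
final: 88.605 3.265

Arc 1: start y=10.870, vy=13.500 → t=3.406, apex=20.168, x_land=24.355, impact vy=-19.882
  bounce: vy ← 0.74·19.882 = 14.713
Arc 2: start y=0.000, vy=14.713 → t=3.003, apex=11.044, x_land=45.824, impact vy=-14.713
  bounce: vy ← 0.74·14.713 = 10.887
Arc 3: start y=0.000, vy=10.887 → t=2.222, apex=6.048, x_land=61.711, impact vy=-10.887
  bounce: vy ← 0.74·10.887 = 8.057
Arc 4: start y=0.000, vy=8.057 → t=1.644, apex=3.312, x_land=73.467, impact vy=-8.057
  bounce: vy ← 0.74·8.057 = 5.962
Arc 5: start y=0.000, vy=5.962 → t=1.217, apex=1.814, x_land=82.167, impact vy=-5.962
  bounce: vy ← 0.74·5.962 = 4.412
Arc 6: start y=0.000, vy=4.412 → t=0.900, apex=0.993, x_land=88.605, impact vy=-4.412
  bounce: vy ← 0.74·4.412 = 3.265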